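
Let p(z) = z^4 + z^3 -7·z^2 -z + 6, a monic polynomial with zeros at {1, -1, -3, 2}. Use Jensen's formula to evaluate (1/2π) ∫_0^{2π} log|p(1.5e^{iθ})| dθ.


Zeros: -3, -1, 1, 2; r = 1.5.
Inside |z| < r: -1, 1. Outside (|z| ≥ r): -3, 2.
p(0) = 6, so log|p(0)| = log(6) = 1.7918.
Apply Jensen: I(r) = log|p(0)| + Σ_k log(r/|z_k|), summed over zeros inside |z| < r.
  log(r/|z_k|) for z_k = 1: log(1.5/1) = 0.4055
  log(r/|z_k|) for z_k = -1: log(1.5/1) = 0.4055
  Outside zeros (-3, 2) contribute nothing to the Jensen sum.
Sum over inside zeros: 0.8109.
I(r) = log|p(0)| + (inside sum) = 1.7918 + 0.8109 = 2.6027.
Note: since some zeros are outside |z| ≤ r, the simplified n·log(r) form does NOT apply — only the inside zeros contribute.

I(r) ≈ 2.6027.


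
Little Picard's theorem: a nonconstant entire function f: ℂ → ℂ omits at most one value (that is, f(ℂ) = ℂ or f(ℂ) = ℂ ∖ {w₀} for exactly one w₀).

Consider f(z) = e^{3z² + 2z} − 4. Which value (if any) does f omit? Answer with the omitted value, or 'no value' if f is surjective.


Little Picard bounds the complement of f(ℂ) to at most one point.
The exponent g(z) = 3z² + 2z is a nonconstant polynomial, hence surjective onto ℂ. So e^{g(z)} takes every value in {e^w : w ∈ ℂ} = ℂ ∖ {0}. Adding -4 shifts the range to ℂ ∖ {-4}. f omits exactly -4.

Omitted value: -4.


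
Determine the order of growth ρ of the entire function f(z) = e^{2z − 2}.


|e^{2z − 2}| = e^{Re(2·z) + -2} ≤ e^{2|z|^1 + -2} = e^{2r^1 + -2} on |z| = r, so ρ ≤ 1. Choosing z on |z|=r so that 2·z is real positive (always possible by picking arg z appropriately) gives |f(z)| = e^{2r^1 + -2}, matching the bound. The additive constant -2 does not affect log log M(r) ~ 1·log r. Hence ρ = 1.
Therefore ρ = 1.

Order ρ = 1.


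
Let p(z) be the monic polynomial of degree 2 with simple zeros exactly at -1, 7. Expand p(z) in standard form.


The polynomial is p(z) = ∏_{α ∈ S} (z − α), where S = {-1, 7}.
Expanding the product yields: p(z) = z^2 -6·z -7.
The resulting polynomial has degree 2 and real coefficients as required.

p(z) = z^2 -6·z -7.


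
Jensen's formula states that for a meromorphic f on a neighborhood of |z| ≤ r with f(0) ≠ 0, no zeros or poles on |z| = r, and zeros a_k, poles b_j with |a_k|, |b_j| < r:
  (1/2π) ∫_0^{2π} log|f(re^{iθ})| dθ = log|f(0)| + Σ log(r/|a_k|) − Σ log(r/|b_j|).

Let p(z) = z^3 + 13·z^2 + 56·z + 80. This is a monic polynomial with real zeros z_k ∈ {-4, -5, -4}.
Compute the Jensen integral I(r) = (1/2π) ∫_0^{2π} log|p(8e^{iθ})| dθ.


Zeros: -5, -4, -4; r = 8.
Inside |z| < r: -5, -4, -4. Outside (|z| ≥ r): ∅.
p(0) = 80, so log|p(0)| = log(80) = 4.3820.
Apply Jensen: I(r) = log|p(0)| + Σ_k log(r/|z_k|), summed over zeros inside |z| < r.
  log(r/|z_k|) for z_k = -4: log(8/4) = 0.6931
  log(r/|z_k|) for z_k = -5: log(8/5) = 0.4700
  log(r/|z_k|) for z_k = -4: log(8/4) = 0.6931
Sum over inside zeros: 1.8563.
I(r) = log|p(0)| + (inside sum) = 4.3820 + 1.8563 = 6.2383.
Closed form (all zeros inside, monic): I(r) = n·log(r) = 3·log(8) = 6.2383. ✓

I(r) ≈ 6.2383.


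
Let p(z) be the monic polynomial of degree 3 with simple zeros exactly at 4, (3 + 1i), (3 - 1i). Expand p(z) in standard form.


The polynomial is p(z) = ∏_{α ∈ S} (z − α), where S = {4, (3 + 1i), (3 - 1i)}.
Expanding the product yields: p(z) = z^3 -10·z^2 + 34·z -40.
Note conjugate pairs combine to real quadratics: (z − (3+1i))(z − (3−1i)) = z² − 6z + 10.
The resulting polynomial has degree 3 and real coefficients as required.

p(z) = z^3 -10·z^2 + 34·z -40.


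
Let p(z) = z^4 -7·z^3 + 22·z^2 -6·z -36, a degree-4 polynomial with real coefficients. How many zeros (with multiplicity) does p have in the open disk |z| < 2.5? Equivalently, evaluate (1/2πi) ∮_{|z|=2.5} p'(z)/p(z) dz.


The zeros of p are: 2, (3 + 3i), (3 - 3i), -1.
Their magnitudes are: 2, 4.243, 4.243, 1.
Zeros with |z| < R = 2.5: 2, -1.
Count = 2.
By the argument principle, (1/2πi) ∮_{|z|=R} p'(z)/p(z) dz equals exactly this count.

Number of zeros inside |z| < 2.5: 2.


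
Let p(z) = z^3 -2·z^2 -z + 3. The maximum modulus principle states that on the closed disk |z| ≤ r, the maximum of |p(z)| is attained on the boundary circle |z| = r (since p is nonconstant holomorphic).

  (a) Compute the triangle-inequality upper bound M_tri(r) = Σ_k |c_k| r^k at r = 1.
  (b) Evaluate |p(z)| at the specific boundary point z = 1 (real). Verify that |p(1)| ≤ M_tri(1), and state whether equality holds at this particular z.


Coefficients: c_0 = 3, c_1 = -1, c_2 = -2, c_3 = 1. Radius r = 1.
Part (a). Triangle bound: M_tri(r) = Σ_k |c_k| r^k
  = |3|·1^0 + |-1|·1^1 + |-2|·1^2 + |1|·1^3
  = 3 + 1 + 2 + 1 = 7.
This bounds M(r) := max_{|z|=r} |p(z)| from above; equality holds iff all terms c_k z^k can be made to align in phase at a single z on |z|=r.
Part (b). At z = 1 (real, on the circle |z| = r):
  p(1) = (3)·1^0 + (-1)·1^1 + (-2)·1^2 + (1)·1^3 = 1.
  |p(1)| = 1.
Check: |p(1)| = 1 ≤ 7 = M_tri(1). ✓ Equality does not hold at z = 1 (the coefficients have mixed signs, so the terms do not all align in phase there).

M_tri(1) = 7; |p(1)| = 1; equality at z=1: no.


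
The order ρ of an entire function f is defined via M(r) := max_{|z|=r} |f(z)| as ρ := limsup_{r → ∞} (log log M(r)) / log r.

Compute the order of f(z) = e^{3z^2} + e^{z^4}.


Each summand is entire of order 2 and 4 respectively (as in the single-exponential case). The order of a sum is at most the max of the orders, so ρ ≤ 4. For the lower bound: on |z|=r choose arg z so that 1z^4 is real positive; then |e^{1z^4}| = e^{1r^4} while |e^{3z^2}| ≤ e^{3r^2} = o(e^{1r^4}). So |f| ≥ e^{1r^4}(1 − o(1)) and ρ ≥ 4. Hence ρ = max(2, 4) = 4.
Therefore ρ = 4.

Order ρ = 4.


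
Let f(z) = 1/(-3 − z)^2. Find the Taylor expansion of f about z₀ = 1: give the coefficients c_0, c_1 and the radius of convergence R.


Let w = z − z₀, so z = z₀ + w.
Then -3 − z = -3 − (z₀ + w) = (-3 − z₀) − w = -4 − w.
f(z) = 1/(-4 − w)^2 = (1/(-4)^2) · (1 − w/(-4))^{−2}.
By the binomial series (1−u)^{−2} = Σ_{n≥0} C(n+1, 1) u^n for |u|<1, with u = w/(-4):
  c_n = C(n+1, 1) / (-4)^(n+2).
  c_0 = 1/(-4)^2 = 1/16.
  c_1 = 2/(-4)^3 = -1/32.
The series is valid for |w/d| < 1, i.e. |z − z₀| < |d|.
Radius of convergence: R = |-3 − z₀| = |-4| = 4 (distance from z₀ to the singularity z = -3).

c_0 = 1/16, c_1 = -1/32; R = 4.


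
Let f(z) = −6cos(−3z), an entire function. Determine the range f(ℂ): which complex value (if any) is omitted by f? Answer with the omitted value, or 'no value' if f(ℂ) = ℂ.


Little Picard bounds the complement of f(ℂ) to at most one point.
cos is entire and surjective onto ℂ: for every w ∈ ℂ, cos(ζ) = w has a solution ζ ∈ ℂ (e.g., via the complex inverse arccos). With ζ = −3z this gives z = ζ/(-3). Then -6·cos(−3z) takes every value in -6·ℂ = ℂ, and adding 0 is a bijection of ℂ. So f is surjective and omits no value. (Note: only on the real line is cos bounded by [−1, 1].)

Omitted value: no value.


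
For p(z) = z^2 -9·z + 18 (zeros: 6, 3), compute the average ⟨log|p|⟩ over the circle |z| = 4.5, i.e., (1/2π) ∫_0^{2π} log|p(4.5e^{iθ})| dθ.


Zeros: 3, 6; r = 4.5.
Inside |z| < r: 3. Outside (|z| ≥ r): 6.
p(0) = 18, so log|p(0)| = log(18) = 2.8904.
Apply Jensen: I(r) = log|p(0)| + Σ_k log(r/|z_k|), summed over zeros inside |z| < r.
  log(r/|z_k|) for z_k = 3: log(4.5/3) = 0.4055
  Outside zeros (6) contribute nothing to the Jensen sum.
Sum over inside zeros: 0.4055.
I(r) = log|p(0)| + (inside sum) = 2.8904 + 0.4055 = 3.2958.
Note: since some zeros are outside |z| ≤ r, the simplified n·log(r) form does NOT apply — only the inside zeros contribute.

I(r) ≈ 3.2958.


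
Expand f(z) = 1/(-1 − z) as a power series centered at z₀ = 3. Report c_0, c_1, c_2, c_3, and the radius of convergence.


Let w = z − z₀, so z = z₀ + w.
Then -1 − z = -1 − (z₀ + w) = (-1 − z₀) − w = -4 − w.
f(z) = 1/(-4 − w) = (1/(-4)) · 1/(1 − w/(-4)) = Σ_{n≥0} w^n / (-4)^(n+1).
So c_n = 1/(-4)^(n+1):
  c_0 = 1/(-4)^1 = -1/4.
  c_1 = 1/(-4)^2 = 1/16.
  c_2 = 1/(-4)^3 = -1/64.
  c_3 = 1/(-4)^4 = 1/256.
The series is valid for |w/d| < 1, i.e. |z − z₀| < |d|.
Radius of convergence: R = |-1 − z₀| = |-4| = 4 (distance from z₀ to the singularity z = -1).

c_0 = -1/4, c_1 = 1/16, c_2 = -1/64, c_3 = 1/256; R = 4.


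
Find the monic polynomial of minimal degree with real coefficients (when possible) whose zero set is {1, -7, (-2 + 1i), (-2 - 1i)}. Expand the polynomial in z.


The polynomial is p(z) = ∏_{α ∈ S} (z − α), where S = {1, -7, (-2 + 1i), (-2 - 1i)}.
Expanding the product yields: p(z) = z^4 + 10·z^3 + 22·z^2 + 2·z -35.
Note conjugate pairs combine to real quadratics: (z − (-2+1i))(z − (-2−1i)) = z² + 4z + 5.
The resulting polynomial has degree 4 and real coefficients as required.

p(z) = z^4 + 10·z^3 + 22·z^2 + 2·z -35.


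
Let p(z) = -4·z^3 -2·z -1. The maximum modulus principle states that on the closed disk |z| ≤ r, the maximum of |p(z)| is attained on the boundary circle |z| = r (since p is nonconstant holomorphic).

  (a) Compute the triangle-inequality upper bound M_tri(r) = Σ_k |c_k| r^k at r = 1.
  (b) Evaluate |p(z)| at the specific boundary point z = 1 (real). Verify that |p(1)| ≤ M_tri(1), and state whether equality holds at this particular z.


Coefficients: c_0 = -1, c_1 = -2, c_2 = 0, c_3 = -4. Radius r = 1.
Part (a). Triangle bound: M_tri(r) = Σ_k |c_k| r^k
  = |-1|·1^0 + |-2|·1^1 + |0|·1^2 + |-4|·1^3
  = 1 + 2 + 0 + 4 = 7.
This bounds M(r) := max_{|z|=r} |p(z)| from above; equality holds iff all terms c_k z^k can be made to align in phase at a single z on |z|=r.
Part (b). At z = 1 (real, on the circle |z| = r):
  p(1) = (-1)·1^0 + (-2)·1^1 + (0)·1^2 + (-4)·1^3 = -7.
  |p(1)| = 7.
Since all nonzero coefficients share the same sign, |p(1)| = 7 = M_tri(1); the triangle bound is attained at z = 1, so in fact M(r) = 7.

M_tri(1) = 7; |p(1)| = 7; equality at z=1: yes.


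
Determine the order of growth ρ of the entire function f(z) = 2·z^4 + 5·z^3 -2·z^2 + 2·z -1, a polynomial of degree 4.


|f(z)| ≤ Σ|c_k|·r^k = O(r^4) as r → ∞. Polynomial growth is O(e^{r^ε}) for every ε > 0 (since r^4/e^{r^ε} → 0), so ρ ≤ ε for all ε > 0, i.e. ρ = 0. Every nonconstant polynomial has order 0.
Therefore ρ = 0.

Order ρ = 0.


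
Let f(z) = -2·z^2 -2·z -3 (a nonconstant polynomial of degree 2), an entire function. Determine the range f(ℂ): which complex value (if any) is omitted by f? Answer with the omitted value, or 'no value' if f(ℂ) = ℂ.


Little Picard bounds the complement of f(ℂ) to at most one point.
For every w ∈ ℂ, the equation p(z) − w = 0 is a nonconstant polynomial in z and hence has at least one root by the fundamental theorem of algebra. So p is surjective onto ℂ, omitting no value.

Omitted value: no value.


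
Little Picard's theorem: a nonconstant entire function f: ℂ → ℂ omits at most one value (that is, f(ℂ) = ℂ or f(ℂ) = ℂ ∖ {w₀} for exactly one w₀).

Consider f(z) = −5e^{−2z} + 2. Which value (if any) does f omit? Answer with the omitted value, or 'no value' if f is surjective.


Little Picard bounds the complement of f(ℂ) to at most one point.
e^{−2z} is never zero on ℂ, so -5·e^{−2z} takes every value in ℂ ∖ {0}. Adding 2 shifts the range to ℂ ∖ {2}. Thus f omits exactly the value 2.

Omitted value: 2.


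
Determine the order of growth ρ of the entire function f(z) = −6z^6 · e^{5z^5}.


M(r) = max_{|z|=r} |-6|·|z|^6·|e^{5z^5}| = 6·r^6 · e^{5r^5} (the factors attain their maxima compatibly on |z|=r). Then log M(r) = log 6 + 6·log r + 5r^5, dominated by the last term, so log log M(r) ~ 5·log r. The polynomial factor -6z^6 contributes only a log r term and does not affect the order. ρ = 5.
Therefore ρ = 5.

Order ρ = 5.


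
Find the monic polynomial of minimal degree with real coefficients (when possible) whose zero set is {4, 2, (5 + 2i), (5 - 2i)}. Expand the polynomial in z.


The polynomial is p(z) = ∏_{α ∈ S} (z − α), where S = {4, 2, (5 + 2i), (5 - 2i)}.
Expanding the product yields: p(z) = z^4 -16·z^3 + 97·z^2 -254·z + 232.
Note conjugate pairs combine to real quadratics: (z − (5+2i))(z − (5−2i)) = z² − 10z + 29.
The resulting polynomial has degree 4 and real coefficients as required.

p(z) = z^4 -16·z^3 + 97·z^2 -254·z + 232.


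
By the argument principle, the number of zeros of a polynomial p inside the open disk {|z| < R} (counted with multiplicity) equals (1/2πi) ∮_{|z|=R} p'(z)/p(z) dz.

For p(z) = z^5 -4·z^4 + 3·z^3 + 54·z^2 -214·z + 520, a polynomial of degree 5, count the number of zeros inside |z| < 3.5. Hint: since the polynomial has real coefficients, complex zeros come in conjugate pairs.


The zeros of p are: (1 + 3i), (1 - 3i), (3 + 2i), (3 - 2i), -4.
Their magnitudes are: 3.162, 3.162, 3.606, 3.606, 4.
Zeros with |z| < R = 3.5: (1 + 3i), (1 - 3i).
Count = 2.
By the argument principle, (1/2πi) ∮_{|z|=R} p'(z)/p(z) dz equals exactly this count.

Number of zeros inside |z| < 3.5: 2.


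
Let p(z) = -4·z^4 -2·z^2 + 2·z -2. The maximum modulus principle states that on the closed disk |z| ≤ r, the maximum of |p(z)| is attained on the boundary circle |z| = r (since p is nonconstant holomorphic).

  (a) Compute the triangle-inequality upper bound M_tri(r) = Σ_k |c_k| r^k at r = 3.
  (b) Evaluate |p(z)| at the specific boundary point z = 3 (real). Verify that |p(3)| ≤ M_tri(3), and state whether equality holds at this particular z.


Coefficients: c_0 = -2, c_1 = 2, c_2 = -2, c_3 = 0, c_4 = -4. Radius r = 3.
Part (a). Triangle bound: M_tri(r) = Σ_k |c_k| r^k
  = |-2|·3^0 + |2|·3^1 + |-2|·3^2 + |0|·3^3 + |-4|·3^4
  = 2 + 6 + 18 + 0 + 324 = 350.
This bounds M(r) := max_{|z|=r} |p(z)| from above; equality holds iff all terms c_k z^k can be made to align in phase at a single z on |z|=r.
Part (b). At z = 3 (real, on the circle |z| = r):
  p(3) = (-2)·3^0 + (2)·3^1 + (-2)·3^2 + (0)·3^3 + (-4)·3^4 = -338.
  |p(3)| = 338.
Check: |p(3)| = 338 ≤ 350 = M_tri(3). ✓ Equality does not hold at z = 3 (the coefficients have mixed signs, so the terms do not all align in phase there).

M_tri(3) = 350; |p(3)| = 338; equality at z=3: no.


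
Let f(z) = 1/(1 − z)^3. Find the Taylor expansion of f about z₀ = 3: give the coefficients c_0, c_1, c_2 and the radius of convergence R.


Let w = z − z₀, so z = z₀ + w.
Then 1 − z = 1 − (z₀ + w) = (1 − z₀) − w = -2 − w.
f(z) = 1/(-2 − w)^3 = (1/(-2)^3) · (1 − w/(-2))^{−3}.
By the binomial series (1−u)^{−3} = Σ_{n≥0} C(n+2, 2) u^n for |u|<1, with u = w/(-2):
  c_n = C(n+2, 2) / (-2)^(n+3).
  c_0 = 1/(-2)^3 = -1/8.
  c_1 = 3/(-2)^4 = 3/16.
  c_2 = 6/(-2)^5 = -3/16.
The series is valid for |w/d| < 1, i.e. |z − z₀| < |d|.
Radius of convergence: R = |1 − z₀| = |-2| = 2 (distance from z₀ to the singularity z = 1).

c_0 = -1/8, c_1 = 3/16, c_2 = -3/16; R = 2.


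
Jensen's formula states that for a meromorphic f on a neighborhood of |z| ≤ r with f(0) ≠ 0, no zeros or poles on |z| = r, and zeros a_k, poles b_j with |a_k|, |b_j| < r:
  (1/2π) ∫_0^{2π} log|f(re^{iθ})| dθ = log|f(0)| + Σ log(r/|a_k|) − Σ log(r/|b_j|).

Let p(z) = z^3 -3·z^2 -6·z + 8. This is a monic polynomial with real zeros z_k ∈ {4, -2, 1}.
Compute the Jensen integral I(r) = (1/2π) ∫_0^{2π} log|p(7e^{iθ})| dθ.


Zeros: -2, 1, 4; r = 7.
Inside |z| < r: -2, 1, 4. Outside (|z| ≥ r): ∅.
p(0) = 8, so log|p(0)| = log(8) = 2.0794.
Apply Jensen: I(r) = log|p(0)| + Σ_k log(r/|z_k|), summed over zeros inside |z| < r.
  log(r/|z_k|) for z_k = 4: log(7/4) = 0.5596
  log(r/|z_k|) for z_k = -2: log(7/2) = 1.2528
  log(r/|z_k|) for z_k = 1: log(7/1) = 1.9459
Sum over inside zeros: 3.7583.
I(r) = log|p(0)| + (inside sum) = 2.0794 + 3.7583 = 5.8377.
Closed form (all zeros inside, monic): I(r) = n·log(r) = 3·log(7) = 5.8377. ✓

I(r) ≈ 5.8377.


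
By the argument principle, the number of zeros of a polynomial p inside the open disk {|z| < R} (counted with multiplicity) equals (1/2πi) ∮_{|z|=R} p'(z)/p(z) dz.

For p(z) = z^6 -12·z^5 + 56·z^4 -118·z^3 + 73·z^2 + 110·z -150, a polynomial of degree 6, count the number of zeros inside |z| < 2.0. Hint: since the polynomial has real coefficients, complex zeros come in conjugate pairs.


The zeros of p are: (2 + 1i), (2 - 1i), (3 + 1i), (3 - 1i), -1, 3.
Their magnitudes are: 2.236, 2.236, 3.162, 3.162, 1, 3.
Zeros with |z| < R = 2.0: -1.
Count = 1.
By the argument principle, (1/2πi) ∮_{|z|=R} p'(z)/p(z) dz equals exactly this count.

Number of zeros inside |z| < 2.0: 1.


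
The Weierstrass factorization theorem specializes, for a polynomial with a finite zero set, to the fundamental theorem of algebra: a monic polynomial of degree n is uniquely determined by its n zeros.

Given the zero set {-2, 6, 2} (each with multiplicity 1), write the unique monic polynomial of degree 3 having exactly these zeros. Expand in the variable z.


The polynomial is p(z) = ∏_{α ∈ S} (z − α), where S = {-2, 6, 2}.
Expanding the product yields: p(z) = z^3 -6·z^2 -4·z + 24.
The resulting polynomial has degree 3 and real coefficients as required.

p(z) = z^3 -6·z^2 -4·z + 24.


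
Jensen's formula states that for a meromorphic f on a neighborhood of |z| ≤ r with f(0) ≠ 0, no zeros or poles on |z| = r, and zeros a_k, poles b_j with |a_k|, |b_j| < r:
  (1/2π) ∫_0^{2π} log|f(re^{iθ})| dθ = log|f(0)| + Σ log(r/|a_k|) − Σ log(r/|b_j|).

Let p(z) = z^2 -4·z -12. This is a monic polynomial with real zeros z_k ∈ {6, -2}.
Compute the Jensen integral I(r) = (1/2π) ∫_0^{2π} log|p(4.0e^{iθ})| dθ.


Zeros: -2, 6; r = 4.0.
Inside |z| < r: -2. Outside (|z| ≥ r): 6.
p(0) = -12, so log|p(0)| = log(12) = 2.4849.
Apply Jensen: I(r) = log|p(0)| + Σ_k log(r/|z_k|), summed over zeros inside |z| < r.
  log(r/|z_k|) for z_k = -2: log(4.0/2) = 0.6931
  Outside zeros (6) contribute nothing to the Jensen sum.
Sum over inside zeros: 0.6931.
I(r) = log|p(0)| + (inside sum) = 2.4849 + 0.6931 = 3.1781.
Note: since some zeros are outside |z| ≤ r, the simplified n·log(r) form does NOT apply — only the inside zeros contribute.

I(r) ≈ 3.1781.


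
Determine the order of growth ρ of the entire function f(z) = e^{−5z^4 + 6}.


|e^{−5z^4 + 6}| = e^{Re(-5·z^4) + 6} ≤ e^{5|z|^4 + 6} = e^{5r^4 + 6} on |z| = r, so ρ ≤ 4. Choosing z on |z|=r so that -5·z^4 is real positive (always possible by picking arg z appropriately) gives |f(z)| = e^{5r^4 + 6}, matching the bound. The additive constant 6 does not affect log log M(r) ~ 4·log r. Hence ρ = 4.
Therefore ρ = 4.

Order ρ = 4.


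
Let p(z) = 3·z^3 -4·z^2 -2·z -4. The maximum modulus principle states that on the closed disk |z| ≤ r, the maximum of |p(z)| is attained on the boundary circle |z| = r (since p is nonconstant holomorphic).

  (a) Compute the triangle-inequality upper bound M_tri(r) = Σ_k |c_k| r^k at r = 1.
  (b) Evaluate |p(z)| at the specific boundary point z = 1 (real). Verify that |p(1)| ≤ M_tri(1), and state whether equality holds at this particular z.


Coefficients: c_0 = -4, c_1 = -2, c_2 = -4, c_3 = 3. Radius r = 1.
Part (a). Triangle bound: M_tri(r) = Σ_k |c_k| r^k
  = |-4|·1^0 + |-2|·1^1 + |-4|·1^2 + |3|·1^3
  = 4 + 2 + 4 + 3 = 13.
This bounds M(r) := max_{|z|=r} |p(z)| from above; equality holds iff all terms c_k z^k can be made to align in phase at a single z on |z|=r.
Part (b). At z = 1 (real, on the circle |z| = r):
  p(1) = (-4)·1^0 + (-2)·1^1 + (-4)·1^2 + (3)·1^3 = -7.
  |p(1)| = 7.
Check: |p(1)| = 7 ≤ 13 = M_tri(1). ✓ Equality does not hold at z = 1 (the coefficients have mixed signs, so the terms do not all align in phase there).

M_tri(1) = 13; |p(1)| = 7; equality at z=1: no.


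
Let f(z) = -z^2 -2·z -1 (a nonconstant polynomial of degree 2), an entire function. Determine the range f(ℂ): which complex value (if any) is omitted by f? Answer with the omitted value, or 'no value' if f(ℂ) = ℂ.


Little Picard bounds the complement of f(ℂ) to at most one point.
For every w ∈ ℂ, the equation p(z) − w = 0 is a nonconstant polynomial in z and hence has at least one root by the fundamental theorem of algebra. So p is surjective onto ℂ, omitting no value.

Omitted value: no value.


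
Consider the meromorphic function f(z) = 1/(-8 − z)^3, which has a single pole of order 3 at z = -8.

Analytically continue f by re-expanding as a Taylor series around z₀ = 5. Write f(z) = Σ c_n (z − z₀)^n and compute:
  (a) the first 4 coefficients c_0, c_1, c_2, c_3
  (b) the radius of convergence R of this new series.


Let w = z − z₀, so z = z₀ + w.
Then -8 − z = -8 − (z₀ + w) = (-8 − z₀) − w = -13 − w.
f(z) = 1/(-13 − w)^3 = (1/(-13)^3) · (1 − w/(-13))^{−3}.
By the binomial series (1−u)^{−3} = Σ_{n≥0} C(n+2, 2) u^n for |u|<1, with u = w/(-13):
  c_n = C(n+2, 2) / (-13)^(n+3).
  c_0 = 1/(-13)^3 = -1/2197.
  c_1 = 3/(-13)^4 = 3/28561.
  c_2 = 6/(-13)^5 = -6/371293.
  c_3 = 10/(-13)^6 = 10/4826809.
The series is valid for |w/d| < 1, i.e. |z − z₀| < |d|.
Radius of convergence: R = |-8 − z₀| = |-13| = 13 (distance from z₀ to the singularity z = -8).

c_0 = -1/2197, c_1 = 3/28561, c_2 = -6/371293, c_3 = 10/4826809; R = 13.


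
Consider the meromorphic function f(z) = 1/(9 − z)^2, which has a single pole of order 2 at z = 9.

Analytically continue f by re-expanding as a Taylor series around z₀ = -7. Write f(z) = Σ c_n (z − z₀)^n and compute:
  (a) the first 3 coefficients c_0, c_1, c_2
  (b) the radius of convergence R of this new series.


Let w = z − z₀, so z = z₀ + w.
Then 9 − z = 9 − (z₀ + w) = (9 − z₀) − w = 16 − w.
f(z) = 1/(16 − w)^2 = (1/(16)^2) · (1 − w/(16))^{−2}.
By the binomial series (1−u)^{−2} = Σ_{n≥0} C(n+1, 1) u^n for |u|<1, with u = w/(16):
  c_n = C(n+1, 1) / (16)^(n+2).
  c_0 = 1/(16)^2 = 1/256.
  c_1 = 2/(16)^3 = 1/2048.
  c_2 = 3/(16)^4 = 3/65536.
The series is valid for |w/d| < 1, i.e. |z − z₀| < |d|.
Radius of convergence: R = |9 − z₀| = |16| = 16 (distance from z₀ to the singularity z = 9).

c_0 = 1/256, c_1 = 1/2048, c_2 = 3/65536; R = 16.


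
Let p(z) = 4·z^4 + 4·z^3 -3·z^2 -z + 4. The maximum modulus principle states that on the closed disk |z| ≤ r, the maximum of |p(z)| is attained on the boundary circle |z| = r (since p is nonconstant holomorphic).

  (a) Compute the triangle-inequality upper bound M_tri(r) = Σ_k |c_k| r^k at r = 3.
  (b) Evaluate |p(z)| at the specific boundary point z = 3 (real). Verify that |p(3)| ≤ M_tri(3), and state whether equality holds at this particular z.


Coefficients: c_0 = 4, c_1 = -1, c_2 = -3, c_3 = 4, c_4 = 4. Radius r = 3.
Part (a). Triangle bound: M_tri(r) = Σ_k |c_k| r^k
  = |4|·3^0 + |-1|·3^1 + |-3|·3^2 + |4|·3^3 + |4|·3^4
  = 4 + 3 + 27 + 108 + 324 = 466.
This bounds M(r) := max_{|z|=r} |p(z)| from above; equality holds iff all terms c_k z^k can be made to align in phase at a single z on |z|=r.
Part (b). At z = 3 (real, on the circle |z| = r):
  p(3) = (4)·3^0 + (-1)·3^1 + (-3)·3^2 + (4)·3^3 + (4)·3^4 = 406.
  |p(3)| = 406.
Check: |p(3)| = 406 ≤ 466 = M_tri(3). ✓ Equality does not hold at z = 3 (the coefficients have mixed signs, so the terms do not all align in phase there).

M_tri(3) = 466; |p(3)| = 406; equality at z=3: no.


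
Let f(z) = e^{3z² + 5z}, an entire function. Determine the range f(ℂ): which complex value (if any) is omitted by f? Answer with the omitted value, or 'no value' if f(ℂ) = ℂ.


Little Picard bounds the complement of f(ℂ) to at most one point.
The exponent g(z) = 3z² + 5z is a nonconstant polynomial, hence surjective onto ℂ. So e^{g(z)} takes every value in {e^w : w ∈ ℂ} = ℂ ∖ {0}. Adding 0 shifts the range to ℂ ∖ {0}. f omits exactly 0.

Omitted value: 0.


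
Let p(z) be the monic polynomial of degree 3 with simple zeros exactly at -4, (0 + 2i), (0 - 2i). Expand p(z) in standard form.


The polynomial is p(z) = ∏_{α ∈ S} (z − α), where S = {-4, (0 + 2i), (0 - 2i)}.
Expanding the product yields: p(z) = z^3 + 4·z^2 + 4·z + 16.
Note conjugate pairs combine to real quadratics: (z − (0+2i))(z − (0−2i)) = z² + 4.
The resulting polynomial has degree 3 and real coefficients as required.

p(z) = z^3 + 4·z^2 + 4·z + 16.


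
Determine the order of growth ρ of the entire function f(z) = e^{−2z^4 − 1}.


|e^{−2z^4 − 1}| = e^{Re(-2·z^4) + -1} ≤ e^{2|z|^4 + -1} = e^{2r^4 + -1} on |z| = r, so ρ ≤ 4. Choosing z on |z|=r so that -2·z^4 is real positive (always possible by picking arg z appropriately) gives |f(z)| = e^{2r^4 + -1}, matching the bound. The additive constant -1 does not affect log log M(r) ~ 4·log r. Hence ρ = 4.
Therefore ρ = 4.

Order ρ = 4.


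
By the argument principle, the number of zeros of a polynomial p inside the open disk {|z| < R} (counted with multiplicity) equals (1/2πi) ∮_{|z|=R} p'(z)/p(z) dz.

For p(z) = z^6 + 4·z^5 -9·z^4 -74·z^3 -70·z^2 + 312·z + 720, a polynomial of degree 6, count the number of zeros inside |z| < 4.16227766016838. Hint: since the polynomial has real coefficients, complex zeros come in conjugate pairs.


The zeros of p are: (-2 + 2i), (-2 - 2i), (-3 + 1i), (-3 - 1i), 3, 3.
Their magnitudes are: 2.828, 2.828, 3.162, 3.162, 3, 3.
Zeros with |z| < R = 4.16227766016838: (-2 + 2i), (-2 - 2i), (-3 + 1i), (-3 - 1i), 3, 3.
Count = 6.
By the argument principle, (1/2πi) ∮_{|z|=R} p'(z)/p(z) dz equals exactly this count.

Number of zeros inside |z| < 4.16227766016838: 6.


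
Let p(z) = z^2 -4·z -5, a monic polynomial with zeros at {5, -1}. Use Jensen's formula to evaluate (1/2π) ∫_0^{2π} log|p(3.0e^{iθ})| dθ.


Zeros: -1, 5; r = 3.0.
Inside |z| < r: -1. Outside (|z| ≥ r): 5.
p(0) = -5, so log|p(0)| = log(5) = 1.6094.
Apply Jensen: I(r) = log|p(0)| + Σ_k log(r/|z_k|), summed over zeros inside |z| < r.
  log(r/|z_k|) for z_k = -1: log(3.0/1) = 1.0986
  Outside zeros (5) contribute nothing to the Jensen sum.
Sum over inside zeros: 1.0986.
I(r) = log|p(0)| + (inside sum) = 1.6094 + 1.0986 = 2.7081.
Note: since some zeros are outside |z| ≤ r, the simplified n·log(r) form does NOT apply — only the inside zeros contribute.

I(r) ≈ 2.7081.


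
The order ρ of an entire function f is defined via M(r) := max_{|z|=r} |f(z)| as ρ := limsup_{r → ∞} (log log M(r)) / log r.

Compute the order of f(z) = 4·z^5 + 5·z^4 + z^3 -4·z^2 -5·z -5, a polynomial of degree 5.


|f(z)| ≤ Σ|c_k|·r^k = O(r^5) as r → ∞. Polynomial growth is O(e^{r^ε}) for every ε > 0 (since r^5/e^{r^ε} → 0), so ρ ≤ ε for all ε > 0, i.e. ρ = 0. Every nonconstant polynomial has order 0.
Therefore ρ = 0.

Order ρ = 0.


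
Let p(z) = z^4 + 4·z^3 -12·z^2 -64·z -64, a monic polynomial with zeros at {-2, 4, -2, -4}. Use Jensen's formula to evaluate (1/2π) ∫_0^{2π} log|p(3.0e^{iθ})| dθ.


Zeros: -4, -2, -2, 4; r = 3.0.
Inside |z| < r: -2, -2. Outside (|z| ≥ r): -4, 4.
p(0) = -64, so log|p(0)| = log(64) = 4.1589.
Apply Jensen: I(r) = log|p(0)| + Σ_k log(r/|z_k|), summed over zeros inside |z| < r.
  log(r/|z_k|) for z_k = -2: log(3.0/2) = 0.4055
  log(r/|z_k|) for z_k = -2: log(3.0/2) = 0.4055
  Outside zeros (-4, 4) contribute nothing to the Jensen sum.
Sum over inside zeros: 0.8109.
I(r) = log|p(0)| + (inside sum) = 4.1589 + 0.8109 = 4.9698.
Note: since some zeros are outside |z| ≤ r, the simplified n·log(r) form does NOT apply — only the inside zeros contribute.

I(r) ≈ 4.9698.


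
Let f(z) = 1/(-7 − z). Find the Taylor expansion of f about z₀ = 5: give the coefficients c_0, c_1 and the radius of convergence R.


Let w = z − z₀, so z = z₀ + w.
Then -7 − z = -7 − (z₀ + w) = (-7 − z₀) − w = -12 − w.
f(z) = 1/(-12 − w) = (1/(-12)) · 1/(1 − w/(-12)) = Σ_{n≥0} w^n / (-12)^(n+1).
So c_n = 1/(-12)^(n+1):
  c_0 = 1/(-12)^1 = -1/12.
  c_1 = 1/(-12)^2 = 1/144.
The series is valid for |w/d| < 1, i.e. |z − z₀| < |d|.
Radius of convergence: R = |-7 − z₀| = |-12| = 12 (distance from z₀ to the singularity z = -7).

c_0 = -1/12, c_1 = 1/144; R = 12.


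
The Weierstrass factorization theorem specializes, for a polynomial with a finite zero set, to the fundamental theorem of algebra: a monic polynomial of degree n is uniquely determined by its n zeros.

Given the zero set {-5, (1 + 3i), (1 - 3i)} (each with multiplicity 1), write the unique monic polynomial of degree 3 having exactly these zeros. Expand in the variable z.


The polynomial is p(z) = ∏_{α ∈ S} (z − α), where S = {-5, (1 + 3i), (1 - 3i)}.
Expanding the product yields: p(z) = z^3 + 3·z^2 + 50.
Note conjugate pairs combine to real quadratics: (z − (1+3i))(z − (1−3i)) = z² − 2z + 10.
The resulting polynomial has degree 3 and real coefficients as required.

p(z) = z^3 + 3·z^2 + 50.


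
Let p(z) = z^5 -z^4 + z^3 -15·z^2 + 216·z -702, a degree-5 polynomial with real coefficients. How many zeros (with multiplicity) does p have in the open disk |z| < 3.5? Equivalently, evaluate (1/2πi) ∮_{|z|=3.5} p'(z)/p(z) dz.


The zeros of p are: (2 + 3i), (2 - 3i), 3, (-3 + 3i), (-3 - 3i).
Their magnitudes are: 3.606, 3.606, 3, 4.243, 4.243.
Zeros with |z| < R = 3.5: 3.
Count = 1.
By the argument principle, (1/2πi) ∮_{|z|=R} p'(z)/p(z) dz equals exactly this count.

Number of zeros inside |z| < 3.5: 1.


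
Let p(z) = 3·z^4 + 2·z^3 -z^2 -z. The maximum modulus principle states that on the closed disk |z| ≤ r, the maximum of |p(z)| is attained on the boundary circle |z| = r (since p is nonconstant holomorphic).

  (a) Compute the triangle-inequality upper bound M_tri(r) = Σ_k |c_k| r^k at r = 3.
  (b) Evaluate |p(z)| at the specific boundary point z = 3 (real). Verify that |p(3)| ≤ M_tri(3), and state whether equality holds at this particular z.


Coefficients: c_0 = 0, c_1 = -1, c_2 = -1, c_3 = 2, c_4 = 3. Radius r = 3.
Part (a). Triangle bound: M_tri(r) = Σ_k |c_k| r^k
  = |0|·3^0 + |-1|·3^1 + |-1|·3^2 + |2|·3^3 + |3|·3^4
  = 0 + 3 + 9 + 54 + 243 = 309.
This bounds M(r) := max_{|z|=r} |p(z)| from above; equality holds iff all terms c_k z^k can be made to align in phase at a single z on |z|=r.
Part (b). At z = 3 (real, on the circle |z| = r):
  p(3) = (0)·3^0 + (-1)·3^1 + (-1)·3^2 + (2)·3^3 + (3)·3^4 = 285.
  |p(3)| = 285.
Check: |p(3)| = 285 ≤ 309 = M_tri(3). ✓ Equality does not hold at z = 3 (the coefficients have mixed signs, so the terms do not all align in phase there).

M_tri(3) = 309; |p(3)| = 285; equality at z=3: no.


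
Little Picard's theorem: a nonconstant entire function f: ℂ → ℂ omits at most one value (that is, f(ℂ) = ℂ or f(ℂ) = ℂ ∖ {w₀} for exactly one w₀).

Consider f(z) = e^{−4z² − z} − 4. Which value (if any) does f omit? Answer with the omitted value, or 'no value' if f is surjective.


Little Picard bounds the complement of f(ℂ) to at most one point.
The exponent g(z) = −4z² − z is a nonconstant polynomial, hence surjective onto ℂ. So e^{g(z)} takes every value in {e^w : w ∈ ℂ} = ℂ ∖ {0}. Adding -4 shifts the range to ℂ ∖ {-4}. f omits exactly -4.

Omitted value: -4.


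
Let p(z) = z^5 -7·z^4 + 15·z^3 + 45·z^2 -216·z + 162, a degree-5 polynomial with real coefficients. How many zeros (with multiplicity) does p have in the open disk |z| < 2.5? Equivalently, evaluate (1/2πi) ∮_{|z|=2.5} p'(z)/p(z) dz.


The zeros of p are: 1, 3, -3, (3 + 3i), (3 - 3i).
Their magnitudes are: 1, 3, 3, 4.243, 4.243.
Zeros with |z| < R = 2.5: 1.
Count = 1.
By the argument principle, (1/2πi) ∮_{|z|=R} p'(z)/p(z) dz equals exactly this count.

Number of zeros inside |z| < 2.5: 1.


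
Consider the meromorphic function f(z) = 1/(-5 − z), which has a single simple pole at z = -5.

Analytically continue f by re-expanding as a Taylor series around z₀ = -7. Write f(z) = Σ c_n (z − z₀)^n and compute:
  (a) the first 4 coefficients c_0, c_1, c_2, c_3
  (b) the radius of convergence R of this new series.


Let w = z − z₀, so z = z₀ + w.
Then -5 − z = -5 − (z₀ + w) = (-5 − z₀) − w = 2 − w.
f(z) = 1/(2 − w) = (1/(2)) · 1/(1 − w/(2)) = Σ_{n≥0} w^n / (2)^(n+1).
So c_n = 1/(2)^(n+1):
  c_0 = 1/(2)^1 = 1/2.
  c_1 = 1/(2)^2 = 1/4.
  c_2 = 1/(2)^3 = 1/8.
  c_3 = 1/(2)^4 = 1/16.
The series is valid for |w/d| < 1, i.e. |z − z₀| < |d|.
Radius of convergence: R = |-5 − z₀| = |2| = 2 (distance from z₀ to the singularity z = -5).

c_0 = 1/2, c_1 = 1/4, c_2 = 1/8, c_3 = 1/16; R = 2.


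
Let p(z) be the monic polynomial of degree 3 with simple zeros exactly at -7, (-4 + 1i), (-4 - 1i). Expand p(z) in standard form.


The polynomial is p(z) = ∏_{α ∈ S} (z − α), where S = {-7, (-4 + 1i), (-4 - 1i)}.
Expanding the product yields: p(z) = z^3 + 15·z^2 + 73·z + 119.
Note conjugate pairs combine to real quadratics: (z − (-4+1i))(z − (-4−1i)) = z² + 8z + 17.
The resulting polynomial has degree 3 and real coefficients as required.

p(z) = z^3 + 15·z^2 + 73·z + 119.


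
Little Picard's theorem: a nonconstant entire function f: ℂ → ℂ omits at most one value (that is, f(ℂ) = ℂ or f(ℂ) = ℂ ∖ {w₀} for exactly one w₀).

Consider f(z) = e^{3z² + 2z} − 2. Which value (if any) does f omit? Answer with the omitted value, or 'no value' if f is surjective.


Little Picard bounds the complement of f(ℂ) to at most one point.
The exponent g(z) = 3z² + 2z is a nonconstant polynomial, hence surjective onto ℂ. So e^{g(z)} takes every value in {e^w : w ∈ ℂ} = ℂ ∖ {0}. Adding -2 shifts the range to ℂ ∖ {-2}. f omits exactly -2.

Omitted value: -2.


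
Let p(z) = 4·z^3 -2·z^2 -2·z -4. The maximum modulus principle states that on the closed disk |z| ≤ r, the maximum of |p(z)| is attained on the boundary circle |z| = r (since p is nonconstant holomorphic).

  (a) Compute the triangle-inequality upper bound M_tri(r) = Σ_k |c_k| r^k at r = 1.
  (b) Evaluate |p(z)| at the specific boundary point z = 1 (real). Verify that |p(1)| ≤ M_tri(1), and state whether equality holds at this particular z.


Coefficients: c_0 = -4, c_1 = -2, c_2 = -2, c_3 = 4. Radius r = 1.
Part (a). Triangle bound: M_tri(r) = Σ_k |c_k| r^k
  = |-4|·1^0 + |-2|·1^1 + |-2|·1^2 + |4|·1^3
  = 4 + 2 + 2 + 4 = 12.
This bounds M(r) := max_{|z|=r} |p(z)| from above; equality holds iff all terms c_k z^k can be made to align in phase at a single z on |z|=r.
Part (b). At z = 1 (real, on the circle |z| = r):
  p(1) = (-4)·1^0 + (-2)·1^1 + (-2)·1^2 + (4)·1^3 = -4.
  |p(1)| = 4.
Check: |p(1)| = 4 ≤ 12 = M_tri(1). ✓ Equality does not hold at z = 1 (the coefficients have mixed signs, so the terms do not all align in phase there).

M_tri(1) = 12; |p(1)| = 4; equality at z=1: no.


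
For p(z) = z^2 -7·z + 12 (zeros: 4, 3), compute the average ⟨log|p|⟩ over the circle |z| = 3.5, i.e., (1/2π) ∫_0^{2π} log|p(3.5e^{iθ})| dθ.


Zeros: 3, 4; r = 3.5.
Inside |z| < r: 3. Outside (|z| ≥ r): 4.
p(0) = 12, so log|p(0)| = log(12) = 2.4849.
Apply Jensen: I(r) = log|p(0)| + Σ_k log(r/|z_k|), summed over zeros inside |z| < r.
  log(r/|z_k|) for z_k = 3: log(3.5/3) = 0.1542
  Outside zeros (4) contribute nothing to the Jensen sum.
Sum over inside zeros: 0.1542.
I(r) = log|p(0)| + (inside sum) = 2.4849 + 0.1542 = 2.6391.
Note: since some zeros are outside |z| ≤ r, the simplified n·log(r) form does NOT apply — only the inside zeros contribute.

I(r) ≈ 2.6391.


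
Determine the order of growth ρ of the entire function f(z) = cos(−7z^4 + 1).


Write cos(w) = (e^{iw} ± e^{−iw})/(2 or 2i), so |cos(w)| ≤ e^{|w|}. With w = −7z^4 + 1, |w| ≤ 7r^4 + 1 on |z|=r, giving M(r) ≤ e^{7r^4 + 1} and ρ ≤ 4. For the lower bound, choose z on |z|=r with -7z^4 purely imaginary of modulus 7r^4; then |cos(−7z^4 + 1)| grows like e^{7r^4}/2, so ρ ≥ 4. Hence ρ = 4.
Therefore ρ = 4.

Order ρ = 4.


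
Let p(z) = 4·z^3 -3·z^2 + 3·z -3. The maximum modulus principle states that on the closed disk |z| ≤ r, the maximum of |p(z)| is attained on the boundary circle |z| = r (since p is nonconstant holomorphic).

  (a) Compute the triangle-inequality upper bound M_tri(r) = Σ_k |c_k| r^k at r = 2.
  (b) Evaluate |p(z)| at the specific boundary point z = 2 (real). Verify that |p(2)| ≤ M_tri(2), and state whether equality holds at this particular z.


Coefficients: c_0 = -3, c_1 = 3, c_2 = -3, c_3 = 4. Radius r = 2.
Part (a). Triangle bound: M_tri(r) = Σ_k |c_k| r^k
  = |-3|·2^0 + |3|·2^1 + |-3|·2^2 + |4|·2^3
  = 3 + 6 + 12 + 32 = 53.
This bounds M(r) := max_{|z|=r} |p(z)| from above; equality holds iff all terms c_k z^k can be made to align in phase at a single z on |z|=r.
Part (b). At z = 2 (real, on the circle |z| = r):
  p(2) = (-3)·2^0 + (3)·2^1 + (-3)·2^2 + (4)·2^3 = 23.
  |p(2)| = 23.
Check: |p(2)| = 23 ≤ 53 = M_tri(2). ✓ Equality does not hold at z = 2 (the coefficients have mixed signs, so the terms do not all align in phase there).

M_tri(2) = 53; |p(2)| = 23; equality at z=2: no.


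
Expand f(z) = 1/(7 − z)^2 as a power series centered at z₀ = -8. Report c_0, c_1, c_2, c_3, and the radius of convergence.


Let w = z − z₀, so z = z₀ + w.
Then 7 − z = 7 − (z₀ + w) = (7 − z₀) − w = 15 − w.
f(z) = 1/(15 − w)^2 = (1/(15)^2) · (1 − w/(15))^{−2}.
By the binomial series (1−u)^{−2} = Σ_{n≥0} C(n+1, 1) u^n for |u|<1, with u = w/(15):
  c_n = C(n+1, 1) / (15)^(n+2).
  c_0 = 1/(15)^2 = 1/225.
  c_1 = 2/(15)^3 = 2/3375.
  c_2 = 3/(15)^4 = 1/16875.
  c_3 = 4/(15)^5 = 4/759375.
The series is valid for |w/d| < 1, i.e. |z − z₀| < |d|.
Radius of convergence: R = |7 − z₀| = |15| = 15 (distance from z₀ to the singularity z = 7).

c_0 = 1/225, c_1 = 2/3375, c_2 = 1/16875, c_3 = 4/759375; R = 15.


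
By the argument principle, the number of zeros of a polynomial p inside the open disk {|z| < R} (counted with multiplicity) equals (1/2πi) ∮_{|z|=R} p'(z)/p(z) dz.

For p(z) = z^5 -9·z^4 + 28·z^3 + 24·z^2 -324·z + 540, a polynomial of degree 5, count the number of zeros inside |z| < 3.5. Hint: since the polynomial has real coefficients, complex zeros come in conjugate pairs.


The zeros of p are: -3, (3 + 1i), (3 - 1i), (3 + 3i), (3 - 3i).
Their magnitudes are: 3, 3.162, 3.162, 4.243, 4.243.
Zeros with |z| < R = 3.5: -3, (3 + 1i), (3 - 1i).
Count = 3.
By the argument principle, (1/2πi) ∮_{|z|=R} p'(z)/p(z) dz equals exactly this count.

Number of zeros inside |z| < 3.5: 3.


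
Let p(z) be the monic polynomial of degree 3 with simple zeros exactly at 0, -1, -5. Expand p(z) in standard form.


The polynomial is p(z) = ∏_{α ∈ S} (z − α), where S = {0, -1, -5}.
Expanding the product yields: p(z) = z^3 + 6·z^2 + 5·z.
The resulting polynomial has degree 3 and real coefficients as required.

p(z) = z^3 + 6·z^2 + 5·z.


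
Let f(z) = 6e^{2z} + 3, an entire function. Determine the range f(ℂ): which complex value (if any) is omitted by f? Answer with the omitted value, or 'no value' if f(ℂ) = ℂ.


Little Picard bounds the complement of f(ℂ) to at most one point.
e^{2z} is never zero on ℂ, so 6·e^{2z} takes every value in ℂ ∖ {0}. Adding 3 shifts the range to ℂ ∖ {3}. Thus f omits exactly the value 3.

Omitted value: 3.


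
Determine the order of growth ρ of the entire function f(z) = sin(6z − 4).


sin(w) is a linear combination of e^{iw} and e^{−iw} (or e^w, e^{−w} in the hyperbolic case), so |sin(w)| ≤ e^{|w|}. With w = 6z − 4, |w| ≤ 6|z| + 4 = 6r + 4 on |z| = r, giving M(r) ≤ e^{6r + 4}, so ρ ≤ 1. On a suitable ray (z = it for sin/cos; z = t for sinh/cosh, t real → ∞), |sin(6z − 4)| grows like e^{6|t|}/2, so ρ ≥ 1. Hence ρ = 1.
Therefore ρ = 1.

Order ρ = 1.


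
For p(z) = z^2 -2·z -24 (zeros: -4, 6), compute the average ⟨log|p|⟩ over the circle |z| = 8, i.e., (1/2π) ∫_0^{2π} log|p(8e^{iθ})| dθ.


Zeros: -4, 6; r = 8.
Inside |z| < r: -4, 6. Outside (|z| ≥ r): ∅.
p(0) = -24, so log|p(0)| = log(24) = 3.1781.
Apply Jensen: I(r) = log|p(0)| + Σ_k log(r/|z_k|), summed over zeros inside |z| < r.
  log(r/|z_k|) for z_k = -4: log(8/4) = 0.6931
  log(r/|z_k|) for z_k = 6: log(8/6) = 0.2877
Sum over inside zeros: 0.9808.
I(r) = log|p(0)| + (inside sum) = 3.1781 + 0.9808 = 4.1589.
Closed form (all zeros inside, monic): I(r) = n·log(r) = 2·log(8) = 4.1589. ✓

I(r) ≈ 4.1589.
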